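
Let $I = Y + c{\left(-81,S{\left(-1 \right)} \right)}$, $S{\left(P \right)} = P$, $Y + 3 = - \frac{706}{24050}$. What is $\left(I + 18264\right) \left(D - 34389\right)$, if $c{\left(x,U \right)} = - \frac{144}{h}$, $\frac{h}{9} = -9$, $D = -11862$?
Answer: $- \frac{10157161286772}{12025} \approx -8.4467 \cdot 10^{8}$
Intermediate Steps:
$h = -81$ ($h = 9 \left(-9\right) = -81$)
$Y = - \frac{36428}{12025}$ ($Y = -3 - \frac{706}{24050} = -3 - \frac{353}{12025} = - \frac{36428}{12025} \approx -3.0294$)
$c{\left(x,U \right)} = \frac{16}{9}$ ($c{\left(x,U \right)} = - \frac{144}{-81} = \left(-144\right) \left(- \frac{1}{81}\right) = \frac{16}{9}$)
$I = - \frac{135452}{108225}$ ($I = - \frac{36428}{12025} + \frac{16}{9} = - \frac{135452}{108225} \approx -1.2516$)
$\left(I + 18264\right) \left(D - 34389\right) = \left(- \frac{135452}{108225} + 18264\right) \left(-11862 - 34389\right) = \frac{1976485948}{108225} \left(-46251\right) = - \frac{10157161286772}{12025}$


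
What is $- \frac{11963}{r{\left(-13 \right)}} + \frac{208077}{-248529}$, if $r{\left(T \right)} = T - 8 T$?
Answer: $- \frac{142480354}{1076959} \approx -132.3$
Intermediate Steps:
$r{\left(T \right)} = - 7 T$
$- \frac{11963}{r{\left(-13 \right)}} + \frac{208077}{-248529} = - \frac{11963}{\left(-7\right) \left(-13\right)} + \frac{208077}{-248529} = - \frac{11963}{91} + 208077 \left(- \frac{1}{248529}\right) = \left(-11963\right) \frac{1}{91} - \frac{69359}{82843} = - \frac{1709}{13} - \frac{69359}{82843} = - \frac{142480354}{1076959}$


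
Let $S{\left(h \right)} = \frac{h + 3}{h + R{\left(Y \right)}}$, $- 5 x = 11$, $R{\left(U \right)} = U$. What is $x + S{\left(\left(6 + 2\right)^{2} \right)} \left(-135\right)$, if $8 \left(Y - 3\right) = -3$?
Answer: $- \frac{367663}{2665} \approx -137.96$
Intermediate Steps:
$Y = \frac{21}{8}$ ($Y = 3 + \frac{1}{8} \left(-3\right) = 3 - \frac{3}{8} = \frac{21}{8} \approx 2.625$)
$x = - \frac{11}{5}$ ($x = \left(- \frac{1}{5}\right) 11 = - \frac{11}{5} \approx -2.2$)
$S{\left(h \right)} = \frac{3 + h}{\frac{21}{8} + h}$ ($S{\left(h \right)} = \frac{h + 3}{h + \frac{21}{8}} = \frac{3 + h}{\frac{21}{8} + h}$)
$x + S{\left(\left(6 + 2\right)^{2} \right)} \left(-135\right) = - \frac{11}{5} + \frac{8 \left(3 + \left(6 + 2\right)^{2}\right)}{21 + 8 \left(6 + 2\right)^{2}} \left(-135\right) = - \frac{11}{5} + \frac{8 \left(3 + 8^{2}\right)}{21 + 8 \cdot 8^{2}} \left(-135\right) = - \frac{11}{5} + \frac{8 \left(3 + 64\right)}{21 + 8 \cdot 64} \left(-135\right) = - \frac{11}{5} + 8 \frac{1}{21 + 512} \cdot 67 \left(-135\right) = - \frac{11}{5} + 8 \cdot \frac{1}{533} \cdot 67 \left(-135\right) = - \frac{11}{5} + \frac{536}{533} \left(-135\right) = - \frac{11}{5} - \frac{72360}{533} = - \frac{367663}{2665}$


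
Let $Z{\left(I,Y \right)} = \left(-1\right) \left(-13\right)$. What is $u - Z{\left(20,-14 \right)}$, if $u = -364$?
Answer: $-377$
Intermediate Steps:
$Z{\left(I,Y \right)} = 13$
$u - Z{\left(20,-14 \right)} = -364 - 13 = -377$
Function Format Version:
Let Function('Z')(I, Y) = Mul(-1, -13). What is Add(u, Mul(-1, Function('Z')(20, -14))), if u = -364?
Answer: -377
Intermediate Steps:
Function('Z')(I, Y) = 13
Add(u, Mul(-1, Function('Z')(20, -14))) = Add(-364, Mul(-1, 13)) = Add(-364, -13) = -377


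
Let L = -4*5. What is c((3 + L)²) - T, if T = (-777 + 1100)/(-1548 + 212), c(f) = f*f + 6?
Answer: 111592395/1336 ≈ 83527.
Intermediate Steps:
L = -20
c(f) = 6 + f² (c(f) = f² + 6 = 6 + f²)
T = -323/1336 (T = 323/(-1336) = 323*(-1/1336) = -323/1336 ≈ -0.24177)
c((3 + L)²) - T = (6 + ((3 - 20)²)²) - 1*(-323/1336) = (6 + ((-17)²)²) + 323/1336 = (6 + 289²) + 323/1336 = (6 + 83521) + 323/1336 = 83527 + 323/1336 = 111592395/1336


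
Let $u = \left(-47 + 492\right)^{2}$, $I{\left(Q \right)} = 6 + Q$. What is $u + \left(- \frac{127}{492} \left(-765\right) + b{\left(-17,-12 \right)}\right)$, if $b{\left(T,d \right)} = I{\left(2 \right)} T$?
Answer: $\frac{32486181}{164} \approx 1.9809 \cdot 10^{5}$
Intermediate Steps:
$b{\left(T,d \right)} = 8 T$ ($b{\left(T,d \right)} = \left(6 + 2\right) T = 8 T$)
$u = 198025$ ($u = 445^{2} = 198025$)
$u + \left(- \frac{127}{492} \left(-765\right) + b{\left(-17,-12 \right)}\right) = 198025 + \left(- \frac{127}{492} \left(-765\right) + 8 \left(-17\right)\right) = 198025 - \left(136 - \left(-127\right) \frac{1}{492} \left(-765\right)\right) = 198025 - - \frac{10081}{164} = 198025 + \left(\frac{32385}{164} - 136\right) = 198025 + \frac{10081}{164} = \frac{32486181}{164}$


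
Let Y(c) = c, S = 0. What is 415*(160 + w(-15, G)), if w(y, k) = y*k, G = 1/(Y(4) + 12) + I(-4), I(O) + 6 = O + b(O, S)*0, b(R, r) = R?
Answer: 2052175/16 ≈ 1.2826e+5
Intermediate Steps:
I(O) = -6 + O (I(O) = -6 + (O + O*0) = -6 + (O + 0) = -6 + O)
G = -159/16 (G = 1/(4 + 12) + (-6 - 4) = 1/16 - 10 = -159/16 ≈ -9.9375)
w(y, k) = k*y
415*(160 + w(-15, G)) = 415*(160 - 159/16*(-15)) = 415*(160 + 2385/16) = 415*(4945/16) = 2052175/16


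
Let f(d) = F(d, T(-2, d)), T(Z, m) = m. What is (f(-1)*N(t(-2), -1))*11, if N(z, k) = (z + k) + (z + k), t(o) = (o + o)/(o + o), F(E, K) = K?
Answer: 0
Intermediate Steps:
t(o) = 1 (t(o) = (2*o)/((2*o)) = (2*o)*(1/(2*o)) = 1)
f(d) = d
N(z, k) = 2*k + 2*z (N(z, k) = (k + z) + (k + z) = 2*k + 2*z)
(f(-1)*N(t(-2), -1))*11 = -(2*(-1) + 2*1)*11 = -(-2 + 2)*11 = -1*0*11 = 0*11 = 0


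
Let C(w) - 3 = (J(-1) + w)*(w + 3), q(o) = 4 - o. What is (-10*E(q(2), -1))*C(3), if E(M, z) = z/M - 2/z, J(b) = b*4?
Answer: 45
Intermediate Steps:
J(b) = 4*b
E(M, z) = -2/z + z/M
C(w) = 3 + (-4 + w)*(3 + w) (C(w) = 3 + (4*(-1) + w)*(w + 3) = 3 + (-4 + w)*(3 + w))
(-10*E(q(2), -1))*C(3) = (-10*(-2/(-1) - 1/(4 - 1*2)))*(-9 + 3² - 1*3) = (-10*(-2*(-1) - 1/(4 - 2)))*(-9 + 9 - 3) = -10*(2 - 1/2)*(-3) = -10*(2 - 1*½)*(-3) = -10*(2 - ½)*(-3) = -10*3/2*(-3) = -15*(-3) = 45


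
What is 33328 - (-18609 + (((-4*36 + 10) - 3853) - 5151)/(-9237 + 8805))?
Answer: 3737941/72 ≈ 51916.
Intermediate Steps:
33328 - (-18609 + (((-4*36 + 10) - 3853) - 5151)/(-9237 + 8805)) = 33328 - (-18609 + (((-144 + 10) - 3853) - 5151)/(-432)) = 33328 - (-18609 + ((-134 - 3853) - 5151)*(-1/432)) = 33328 - (-18609 + (-3987 - 5151)*(-1/432)) = 33328 - (-18609 - 9138*(-1/432)) = 33328 - (-18609 + 1523/72) = 33328 - 1*(-1338325/72) = 33328 + 1338325/72 = 3737941/72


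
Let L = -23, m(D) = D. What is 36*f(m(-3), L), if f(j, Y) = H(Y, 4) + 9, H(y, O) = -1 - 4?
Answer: 144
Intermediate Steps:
H(y, O) = -5
f(j, Y) = 4 (f(j, Y) = -5 + 9 = 4)
36*f(m(-3), L) = 36*4 = 144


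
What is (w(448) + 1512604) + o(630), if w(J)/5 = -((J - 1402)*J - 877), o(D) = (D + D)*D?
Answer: 4447749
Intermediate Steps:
o(D) = 2*D² (o(D) = (2*D)*D = 2*D²)
w(J) = 4385 - 5*J*(-1402 + J) (w(J) = 5*(-((J - 1402)*J - 877)) = 5*(-((-1402 + J)*J - 877)) = 5*(-(J*(-1402 + J) - 877)) = 5*(-(-877 + J*(-1402 + J))) = 5*(877 - J*(-1402 + J)) = 4385 - 5*J*(-1402 + J))
(w(448) + 1512604) + o(630) = ((4385 - 5*448² + 7010*448) + 1512604) + 2*630² = ((4385 - 5*200704 + 3140480) + 1512604) + 2*396900 = ((4385 - 1003520 + 3140480) + 1512604) + 793800 = (2141345 + 1512604) + 793800 = 3653949 + 793800 = 4447749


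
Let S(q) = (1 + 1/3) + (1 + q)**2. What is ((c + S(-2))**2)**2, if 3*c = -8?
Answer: 1/81 ≈ 0.012346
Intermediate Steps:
S(q) = 4/3 + (1 + q)**2 (S(q) = (1 + 1/3) + (1 + q)**2 = 4/3 + (1 + q)**2)
c = -8/3 (c = (1/3)*(-8) = -8/3 ≈ -2.6667)
((c + S(-2))**2)**2 = ((-8/3 + (4/3 + (1 - 2)**2))**2)**2 = ((-8/3 + (4/3 + (-1)**2))**2)**2 = ((-8/3 + (4/3 + 1))**2)**2 = ((-8/3 + 7/3)**2)**2 = ((-1/3)**2)**2 = (1/9)**2 = 1/81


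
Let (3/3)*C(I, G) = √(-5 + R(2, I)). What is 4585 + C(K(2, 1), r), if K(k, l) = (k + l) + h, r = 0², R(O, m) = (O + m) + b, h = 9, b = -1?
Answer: 4585 + 2*√2 ≈ 4587.8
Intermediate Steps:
R(O, m) = -1 + O + m (R(O, m) = (O + m) - 1 = -1 + O + m)
r = 0
K(k, l) = 9 + k + l (K(k, l) = (k + l) + 9 = 9 + k + l)
C(I, G) = √(-4 + I) (C(I, G) = √(-5 + (-1 + 2 + I)) = √(-5 + (1 + I)) = √(-4 + I))
4585 + C(K(2, 1), r) = 4585 + √(-4 + (9 + 2 + 1)) = 4585 + √(-4 + 12) = 4585 + √8 = 4585 + 2*√2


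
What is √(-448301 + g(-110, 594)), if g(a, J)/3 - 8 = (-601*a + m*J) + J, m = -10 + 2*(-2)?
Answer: I*√273113 ≈ 522.6*I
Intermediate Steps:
m = -14 (m = -10 - 4 = -14)
g(a, J) = 24 - 1803*a - 39*J (g(a, J) = 24 + 3*((-601*a - 14*J) + J) = 24 + 3*(-601*a - 13*J) = 24 + (-1803*a - 39*J) = 24 - 1803*a - 39*J)
√(-448301 + g(-110, 594)) = √(-448301 + (24 - 1803*(-110) - 39*594)) = √(-448301 + (24 + 198330 - 23166)) = √(-448301 + 175188) = √(-273113) = I*√273113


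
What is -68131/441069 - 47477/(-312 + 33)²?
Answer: -8748006028/11444417343 ≈ -0.76439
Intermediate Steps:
-68131/441069 - 47477/(-312 + 33)² = -68131*1/441069 - 47477/((-279)²) = -68131/441069 - 47477/77841 = -8748006028/11444417343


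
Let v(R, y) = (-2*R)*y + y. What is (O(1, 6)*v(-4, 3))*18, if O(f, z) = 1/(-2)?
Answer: -243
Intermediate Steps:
O(f, z) = -½
v(R, y) = y - 2*R*y (v(R, y) = -2*R*y + y = y - 2*R*y)
(O(1, 6)*v(-4, 3))*18 = -3*(1 - 2*(-4))/2*18 = -3*(1 + 8)/2*18 = -3*9/2*18 = -½*27*18 = -27/2*18 = -243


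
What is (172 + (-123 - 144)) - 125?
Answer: -220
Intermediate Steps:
(172 + (-123 - 144)) - 125 = (172 - 267) - 125 = -95 - 125 = -220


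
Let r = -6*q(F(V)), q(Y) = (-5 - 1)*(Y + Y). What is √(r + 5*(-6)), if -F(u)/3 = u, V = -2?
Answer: √402 ≈ 20.050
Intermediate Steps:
F(u) = -3*u
q(Y) = -12*Y
r = 432 (r = -(-72)*(-3*(-2)) = -(-72)*6 = -6*(-72) = 432)
√(r + 5*(-6)) = √(432 + 5*(-6)) = √(432 - 30) = √402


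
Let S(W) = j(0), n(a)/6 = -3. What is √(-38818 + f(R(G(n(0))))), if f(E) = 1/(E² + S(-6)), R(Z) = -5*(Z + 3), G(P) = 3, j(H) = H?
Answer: I*√34936199/30 ≈ 197.02*I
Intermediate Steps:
n(a) = -18 (n(a) = 6*(-3) = -18)
S(W) = 0
R(Z) = -15 - 5*Z (R(Z) = -5*(3 + Z) = -15 - 5*Z)
f(E) = E⁻² (f(E) = 1/(E² + 0) = 1/(E²) = E⁻²)
√(-38818 + f(R(G(n(0))))) = √(-38818 + (-15 - 5*3)⁻²) = √(-38818 + (-15 - 15)⁻²) = √(-38818 + (-30)⁻²) = √(-38818 + 1/900) = √(-34936199/900) = I*√34936199/30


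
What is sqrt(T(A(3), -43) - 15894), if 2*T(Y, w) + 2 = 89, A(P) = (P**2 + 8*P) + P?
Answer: I*sqrt(63402)/2 ≈ 125.9*I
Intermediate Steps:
A(P) = P**2 + 9*P
T(Y, w) = 87/2 (T(Y, w) = -1 + (1/2)*89 = -1 + 89/2 = 87/2)
sqrt(T(A(3), -43) - 15894) = sqrt(87/2 - 15894) = sqrt(-31701/2) = I*sqrt(63402)/2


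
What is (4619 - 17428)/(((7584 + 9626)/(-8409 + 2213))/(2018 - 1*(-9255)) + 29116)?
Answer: -447338364986/1016840012859 ≈ -0.43993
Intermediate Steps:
(4619 - 17428)/(((7584 + 9626)/(-8409 + 2213))/(2018 - 1*(-9255)) + 29116) = -12809/((17210/(-6196))/(2018 + 9255) + 29116) = -12809/((17210*(-1/6196))/11273 + 29116) = -12809/(-8605/3098*1/11273 + 29116) = -12809/(-8605/34923754 + 29116) = -12809/1016840012859/34923754 = -12809*34923754/1016840012859 = -447338364986/1016840012859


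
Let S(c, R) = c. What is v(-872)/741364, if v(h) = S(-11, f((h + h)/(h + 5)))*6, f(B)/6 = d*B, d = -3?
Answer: -33/370682 ≈ -8.9025e-5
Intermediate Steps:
f(B) = -18*B (f(B) = 6*(-3*B) = -18*B)
v(h) = -66 (v(h) = -11*6 = -66)
v(-872)/741364 = -66/741364 = -66*1/741364 = -33/370682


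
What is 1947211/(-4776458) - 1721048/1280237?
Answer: -1530486436713/873571180078 ≈ -1.7520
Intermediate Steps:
1947211/(-4776458) - 1721048/1280237 = 1947211*(-1/4776458) - 1721048*1/1280237 = -1947211/4776458 - 245864/182891 = -1530486436713/873571180078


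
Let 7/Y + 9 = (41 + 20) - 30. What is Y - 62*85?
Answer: -115933/22 ≈ -5269.7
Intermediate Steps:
Y = 7/22 (Y = 7/(-9 + ((41 + 20) - 30)) = 7/(-9 + (61 - 30)) = 7/(-9 + 31) = 7/22 ≈ 0.31818)
Y - 62*85 = 7/22 - 62*85 = 7/22 - 5270 = -115933/22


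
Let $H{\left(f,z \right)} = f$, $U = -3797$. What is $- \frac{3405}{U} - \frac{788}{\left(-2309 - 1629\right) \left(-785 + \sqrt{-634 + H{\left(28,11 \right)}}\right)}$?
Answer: $\frac{4134335139665}{4611609287483} - \frac{394 i \sqrt{606}}{1214540239} \approx 0.89651 - 7.9858 \cdot 10^{-6} i$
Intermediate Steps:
$- \frac{3405}{U} - \frac{788}{\left(-2309 - 1629\right) \left(-785 + \sqrt{-634 + H{\left(28,11 \right)}}\right)} = - \frac{3405}{-3797} - \frac{788}{\left(-2309 - 1629\right) \left(-785 + \sqrt{-634 + 28}\right)} = \left(-3405\right) \left(- \frac{1}{3797}\right) - \frac{788}{\left(-3938\right) \left(-785 + \sqrt{-606}\right)} = \frac{3405}{3797} - \frac{788}{\left(-3938\right) \left(-785 + i \sqrt{606}\right)} = \frac{3405}{3797} - \frac{788}{3091330 - 3938 i \sqrt{606}}$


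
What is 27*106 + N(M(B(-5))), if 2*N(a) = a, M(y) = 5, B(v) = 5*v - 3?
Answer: 5729/2 ≈ 2864.5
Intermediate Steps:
B(v) = -3 + 5*v
N(a) = a/2
27*106 + N(M(B(-5))) = 27*106 + (1/2)*5 = 2862 + 5/2 = 5729/2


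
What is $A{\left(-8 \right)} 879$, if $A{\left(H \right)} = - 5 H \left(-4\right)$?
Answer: $-140640$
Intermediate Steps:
$A{\left(H \right)} = 20 H$
$A{\left(-8 \right)} 879 = 20 \left(-8\right) 879 = \left(-160\right) 879 = -140640$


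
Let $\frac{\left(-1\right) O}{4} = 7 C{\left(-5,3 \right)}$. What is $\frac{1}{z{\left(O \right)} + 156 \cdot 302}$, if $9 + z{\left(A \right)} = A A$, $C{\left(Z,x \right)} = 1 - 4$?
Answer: $\frac{1}{54159} \approx 1.8464 \cdot 10^{-5}$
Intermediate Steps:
$C{\left(Z,x \right)} = -3$ ($C{\left(Z,x \right)} = 1 - 4 = -3$)
$O = 84$ ($O = - 4 \cdot 7 \left(-3\right) = \left(-4\right) \left(-21\right) = 84$)
$z{\left(A \right)} = -9 + A^{2}$ ($z{\left(A \right)} = -9 + A A = -9 + A^{2}$)
$\frac{1}{z{\left(O \right)} + 156 \cdot 302} = \frac{1}{\left(-9 + 84^{2}\right) + 156 \cdot 302} = \frac{1}{\left(-9 + 7056\right) + 47112} = \frac{1}{7047 + 47112} = \frac{1}{54159}$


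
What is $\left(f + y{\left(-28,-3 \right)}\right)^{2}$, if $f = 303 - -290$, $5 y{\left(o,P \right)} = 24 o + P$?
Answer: $209764$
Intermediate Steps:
$y{\left(o,P \right)} = \frac{P}{5} + \frac{24 o}{5}$ ($y{\left(o,P \right)} = \frac{24 o + P}{5} = \frac{P + 24 o}{5} = \frac{P}{5} + \frac{24 o}{5}$)
$f = 593$ ($f = 303 + 290 = 593$)
$\left(f + y{\left(-28,-3 \right)}\right)^{2} = \left(593 + \left(\frac{1}{5} \left(-3\right) + \frac{24}{5} \left(-28\right)\right)\right)^{2} = \left(593 - 135\right)^{2} = 458^{2} = 209764$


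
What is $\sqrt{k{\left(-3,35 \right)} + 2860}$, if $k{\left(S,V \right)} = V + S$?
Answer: $2 \sqrt{723} \approx 53.777$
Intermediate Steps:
$k{\left(S,V \right)} = S + V$
$\sqrt{k{\left(-3,35 \right)} + 2860} = \sqrt{\left(-3 + 35\right) + 2860} = \sqrt{32 + 2860} = \sqrt{2892} = 2 \sqrt{723}$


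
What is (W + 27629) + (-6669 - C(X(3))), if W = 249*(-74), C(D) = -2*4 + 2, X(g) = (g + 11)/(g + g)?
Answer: 2540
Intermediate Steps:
X(g) = (11 + g)/(2*g) (X(g) = (11 + g)/((2*g)) = (11 + g)*(1/(2*g)) = (11 + g)/(2*g))
C(D) = -6 (C(D) = -8 + 2 = -6)
W = -18426
(W + 27629) + (-6669 - C(X(3))) = (-18426 + 27629) + (-6669 - 1*(-6)) = 9203 + (-6669 + 6) = 9203 - 6663 = 2540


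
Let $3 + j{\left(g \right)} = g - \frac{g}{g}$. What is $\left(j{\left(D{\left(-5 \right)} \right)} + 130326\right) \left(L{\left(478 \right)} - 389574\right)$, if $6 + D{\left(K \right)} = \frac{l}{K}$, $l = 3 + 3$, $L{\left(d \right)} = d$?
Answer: $- \frac{253524837104}{5} \approx -5.0705 \cdot 10^{10}$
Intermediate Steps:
$l = 6$
$D{\left(K \right)} = -6 + \frac{6}{K}$
$j{\left(g \right)} = -4 + g$ ($j{\left(g \right)} = -3 + \left(g - \frac{g}{g}\right) = -3 + \left(g - 1\right) = -3 + \left(-1 + g\right) = -4 + g$)
$\left(j{\left(D{\left(-5 \right)} \right)} + 130326\right) \left(L{\left(478 \right)} - 389574\right) = \left(\left(-4 - \left(6 - \frac{6}{-5}\right)\right) + 130326\right) \left(478 - 389574\right) = \left(\left(-4 + \left(-6 + 6 \left(- \frac{1}{5}\right)\right)\right) + 130326\right) \left(-389096\right) = \left(\left(-4 - \frac{36}{5}\right) + 130326\right) \left(-389096\right) = \left(- \frac{56}{5} + 130326\right) \left(-389096\right) = \frac{651574}{5} \left(-389096\right) = - \frac{253524837104}{5}$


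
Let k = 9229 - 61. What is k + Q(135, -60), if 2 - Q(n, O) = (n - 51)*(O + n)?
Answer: 2870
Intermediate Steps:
Q(n, O) = 2 - (-51 + n)*(O + n) (Q(n, O) = 2 - (n - 51)*(O + n) = 2 - (-51 + n)*(O + n))
k = 9168
k + Q(135, -60) = 9168 + (2 - 1*135² + 51*(-60) + 51*135 - 1*(-60)*135) = 9168 + (2 - 1*18225 - 3060 + 6885 + 8100) = 9168 + (2 - 18225 - 3060 + 6885 + 8100) = 9168 - 6298 = 2870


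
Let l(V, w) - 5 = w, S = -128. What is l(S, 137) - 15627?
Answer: -15485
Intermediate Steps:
l(V, w) = 5 + w
l(S, 137) - 15627 = (5 + 137) - 15627 = 142 - 15627 = -15485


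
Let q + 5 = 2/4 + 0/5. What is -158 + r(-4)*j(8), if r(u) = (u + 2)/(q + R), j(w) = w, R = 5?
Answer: -190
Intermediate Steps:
q = -9/2 (q = -5 + (2/4 + 0/5) = -5 + (2*(¼) + 0*(⅕)) = -5 + (½ + 0) = -5 + ½ = -9/2 ≈ -4.5000)
r(u) = 4 + 2*u (r(u) = (u + 2)/(-9/2 + 5) = (2 + u)/(½) = (2 + u)*2 = 4 + 2*u)
-158 + r(-4)*j(8) = -158 + (4 + 2*(-4))*8 = -158 + (4 - 8)*8 = -158 - 4*8 = -158 - 32 = -190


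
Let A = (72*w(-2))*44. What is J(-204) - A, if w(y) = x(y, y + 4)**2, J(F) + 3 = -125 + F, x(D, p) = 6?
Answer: -114380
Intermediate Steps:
J(F) = -128 + F (J(F) = -3 + (-125 + F) = -128 + F)
w(y) = 36 (w(y) = 6**2 = 36)
A = 114048 (A = (72*36)*44 = 2592*44 = 114048)
J(-204) - A = (-128 - 204) - 1*114048 = -332 - 114048 = -114380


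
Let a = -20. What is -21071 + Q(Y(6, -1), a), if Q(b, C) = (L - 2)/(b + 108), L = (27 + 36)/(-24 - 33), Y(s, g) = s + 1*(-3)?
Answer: -44438798/2109 ≈ -21071.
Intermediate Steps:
Y(s, g) = -3 + s (Y(s, g) = s - 3 = -3 + s)
L = -21/19 (L = 63/(-57) = 63*(-1/57) = -21/19 ≈ -1.1053)
Q(b, C) = -59/(19*(108 + b)) (Q(b, C) = (-21/19 - 2)/(b + 108) = -59/(19*(108 + b)))
-21071 + Q(Y(6, -1), a) = -21071 - 59/(2052 + 19*(-3 + 6)) = -21071 - 59/(2052 + 19*3) = -21071 - 59/(2052 + 57) = -21071 - 59/2109 = -44438798/2109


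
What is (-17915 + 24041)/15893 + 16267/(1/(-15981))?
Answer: -4131590792685/15893 ≈ -2.5996e+8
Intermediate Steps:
(-17915 + 24041)/15893 + 16267/(1/(-15981)) = 6126*(1/15893) + 16267/(-1/15981) = 6126/15893 + 16267*(-15981) = 6126/15893 - 259962927 = -4131590792685/15893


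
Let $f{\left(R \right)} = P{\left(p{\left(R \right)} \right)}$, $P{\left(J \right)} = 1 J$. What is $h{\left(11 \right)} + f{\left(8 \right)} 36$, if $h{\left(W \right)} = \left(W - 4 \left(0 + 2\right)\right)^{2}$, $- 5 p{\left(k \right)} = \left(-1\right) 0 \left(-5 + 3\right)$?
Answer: $9$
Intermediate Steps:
$p{\left(k \right)} = 0$ ($p{\left(k \right)} = - \frac{\left(-1\right) 0 \left(-5 + 3\right)}{5} = - \frac{0 \left(-2\right)}{5} = \left(- \frac{1}{5}\right) 0 = 0$)
$P{\left(J \right)} = J$
$h{\left(W \right)} = \left(-8 + W\right)^{2}$ ($h{\left(W \right)} = \left(W - 8\right)^{2} = \left(-8 + W\right)^{2}$)
$f{\left(R \right)} = 0$
$h{\left(11 \right)} + f{\left(8 \right)} 36 = \left(-8 + 11\right)^{2} + 0 \cdot 36 = 3^{2} + 0 = 9 + 0 = 9$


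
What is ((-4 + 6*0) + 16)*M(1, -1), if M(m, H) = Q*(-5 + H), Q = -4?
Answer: 288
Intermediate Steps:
M(m, H) = 20 - 4*H (M(m, H) = -4*(-5 + H) = 20 - 4*H)
((-4 + 6*0) + 16)*M(1, -1) = ((-4 + 6*0) + 16)*(20 - 4*(-1)) = ((-4 + 0) + 16)*(20 + 4) = (-4 + 16)*24 = 12*24 = 288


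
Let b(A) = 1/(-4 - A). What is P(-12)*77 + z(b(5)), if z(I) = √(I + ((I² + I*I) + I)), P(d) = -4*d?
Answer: 3696 + 4*I/9 ≈ 3696.0 + 0.44444*I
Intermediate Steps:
z(I) = √(2*I + 2*I²) (z(I) = √(I + ((I² + I²) + I)) = √(I + (2*I² + I)) = √(I + (I + 2*I²)) = √(2*I + 2*I²))
P(-12)*77 + z(b(5)) = -4*(-12)*77 + √2*√((-1/(4 + 5))*(1 - 1/(4 + 5))) = 48*77 + √2*√((-1/9)*(1 - 1/9)) = 3696 + √2*√((-1*⅑)*(1 - 1*⅑)) = 3696 + √2*√(-(1 - ⅑)/9) = 3696 + √2*√(-⅑*8/9) = 3696 + √2*√(-8/81) = 3696 + √2*(2*I*√2/9) = 3696 + 4*I/9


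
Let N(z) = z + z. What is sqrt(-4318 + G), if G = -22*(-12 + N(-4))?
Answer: I*sqrt(3878) ≈ 62.274*I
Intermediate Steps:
N(z) = 2*z
G = 440 (G = -22*(-12 + 2*(-4)) = -22*(-12 - 8) = -22*(-20) = 440)
sqrt(-4318 + G) = sqrt(-4318 + 440) = sqrt(-3878) = I*sqrt(3878)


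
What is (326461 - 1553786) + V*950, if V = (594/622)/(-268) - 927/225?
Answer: -51310795161/41674 ≈ -1.2312e+6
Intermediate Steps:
V = -8592269/2083700 (V = (594*(1/622))*(-1/268) - 927*1/225 = (297/311)*(-1/268) - 103/25 = -297/83348 - 103/25 = -8592269/2083700 ≈ -4.1236)
(326461 - 1553786) + V*950 = (326461 - 1553786) - 8592269/2083700*950 = -1227325 - 163253111/41674 = -51310795161/41674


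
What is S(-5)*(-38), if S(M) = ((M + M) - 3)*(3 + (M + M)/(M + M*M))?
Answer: 1235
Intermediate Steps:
S(M) = (-3 + 2*M)*(3 + 2*M/(M + M**2)) (S(M) = (2*M - 3)*(3 + (2*M)/(M + M**2)) = (-3 + 2*M)*(3 + 2*M/(M + M**2)))
S(-5)*(-38) = ((-15 - 5 + 6*(-5)**2)/(1 - 5))*(-38) = ((-15 - 5 + 6*25)/(-4))*(-38) = -(-15 - 5 + 150)/4*(-38) = -1/4*130*(-38) = -65/2*(-38) = 1235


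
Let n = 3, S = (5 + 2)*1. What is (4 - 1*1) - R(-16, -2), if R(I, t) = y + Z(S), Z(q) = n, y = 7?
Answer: -7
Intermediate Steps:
S = 7 (S = 7*1 = 7)
Z(q) = 3
R(I, t) = 10 (R(I, t) = 7 + 3 = 10)
(4 - 1*1) - R(-16, -2) = (4 - 1*1) - 1*10 = (4 - 1) - 10 = 3 - 10 = -7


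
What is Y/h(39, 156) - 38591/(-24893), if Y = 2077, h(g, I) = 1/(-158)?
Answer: -8168997647/24893 ≈ -3.2816e+5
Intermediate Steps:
h(g, I) = -1/158
Y/h(39, 156) - 38591/(-24893) = 2077/(-1/158) - 38591/(-24893) = 2077*(-158) - 38591*(-1/24893) = -328166 + 38591/24893 = -8168997647/24893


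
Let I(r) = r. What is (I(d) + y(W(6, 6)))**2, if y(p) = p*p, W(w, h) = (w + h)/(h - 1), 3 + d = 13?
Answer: 155236/625 ≈ 248.38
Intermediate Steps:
d = 10 (d = -3 + 13 = 10)
W(w, h) = (h + w)/(-1 + h)
y(p) = p**2
(I(d) + y(W(6, 6)))**2 = (10 + ((6 + 6)/(-1 + 6))**2)**2 = (10 + (12/5)**2)**2 = (10 + 144/25)**2 = (394/25)**2 = 155236/625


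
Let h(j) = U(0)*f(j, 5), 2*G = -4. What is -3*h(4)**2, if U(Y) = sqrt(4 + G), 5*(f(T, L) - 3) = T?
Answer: -2166/25 ≈ -86.640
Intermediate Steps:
G = -2 (G = (1/2)*(-4) = -2)
f(T, L) = 3 + T/5
U(Y) = sqrt(2) (U(Y) = sqrt(4 - 2) = sqrt(2))
h(j) = sqrt(2)*(3 + j/5)
-3*h(4)**2 = -3*2*(15 + 4)**2/25 = -3*((1/5)*sqrt(2)*19)**2 = -3*(19*sqrt(2)/5)**2 = -3*722/25 = -2166/25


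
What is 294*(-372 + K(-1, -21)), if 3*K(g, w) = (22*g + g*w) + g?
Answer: -109564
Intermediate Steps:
K(g, w) = 23*g/3 + g*w/3 (K(g, w) = ((22*g + g*w) + g)/3 = (23*g + g*w)/3 = 23*g/3 + g*w/3)
294*(-372 + K(-1, -21)) = 294*(-372 + (⅓)*(-1)*(23 - 21)) = 294*(-372 + (⅓)*(-1)*2) = 294*(-372 - ⅔) = 294*(-1118/3) = -109564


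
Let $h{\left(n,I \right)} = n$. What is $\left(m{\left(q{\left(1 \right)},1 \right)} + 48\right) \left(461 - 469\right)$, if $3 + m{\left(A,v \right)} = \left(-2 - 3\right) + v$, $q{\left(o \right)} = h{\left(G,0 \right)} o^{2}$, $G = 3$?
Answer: $-328$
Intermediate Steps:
$q{\left(o \right)} = 3 o^{2}$
$m{\left(A,v \right)} = -8 + v$ ($m{\left(A,v \right)} = -3 + \left(\left(-2 - 3\right) + v\right) = -3 + \left(-5 + v\right) = -8 + v$)
$\left(m{\left(q{\left(1 \right)},1 \right)} + 48\right) \left(461 - 469\right) = \left(\left(-8 + 1\right) + 48\right) \left(461 - 469\right) = \left(-7 + 48\right) \left(-8\right) = 41 \left(-8\right) = -328$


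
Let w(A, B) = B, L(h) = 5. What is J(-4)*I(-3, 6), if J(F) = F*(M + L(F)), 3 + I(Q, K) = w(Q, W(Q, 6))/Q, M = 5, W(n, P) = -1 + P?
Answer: 560/3 ≈ 186.67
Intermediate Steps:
I(Q, K) = -3 + 5/Q (I(Q, K) = -3 + (-1 + 6)/Q = -3 + 5/Q)
J(F) = 10*F (J(F) = F*(5 + 5) = F*10 = 10*F)
J(-4)*I(-3, 6) = (10*(-4))*(-3 + 5/(-3)) = -40*(-3 + 5*(-1/3)) = -40*(-3 - 5/3) = -40*(-14/3) = 560/3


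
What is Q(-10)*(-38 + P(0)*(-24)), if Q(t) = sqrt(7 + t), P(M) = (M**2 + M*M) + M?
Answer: -38*I*sqrt(3) ≈ -65.818*I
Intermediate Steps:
P(M) = M + 2*M**2 (P(M) = (M**2 + M**2) + M = 2*M**2 + M = M + 2*M**2)
Q(-10)*(-38 + P(0)*(-24)) = sqrt(7 - 10)*(-38 + (0*(1 + 2*0))*(-24)) = sqrt(-3)*(-38 + (0*(1 + 0))*(-24)) = (I*sqrt(3))*(-38 + (0*1)*(-24)) = (I*sqrt(3))*(-38 + 0*(-24)) = (I*sqrt(3))*(-38 + 0) = (I*sqrt(3))*(-38) = -38*I*sqrt(3)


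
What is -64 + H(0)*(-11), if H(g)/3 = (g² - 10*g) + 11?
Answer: -427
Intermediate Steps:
H(g) = 33 - 30*g + 3*g² (H(g) = 3*((g² - 10*g) + 11) = 3*(11 + g² - 10*g) = 33 - 30*g + 3*g²)
-64 + H(0)*(-11) = -64 + (33 - 30*0 + 3*0²)*(-11) = -64 + (33 + 0 + 3*0)*(-11) = -64 + (33 + 0 + 0)*(-11) = -64 + 33*(-11) = -64 - 363 = -427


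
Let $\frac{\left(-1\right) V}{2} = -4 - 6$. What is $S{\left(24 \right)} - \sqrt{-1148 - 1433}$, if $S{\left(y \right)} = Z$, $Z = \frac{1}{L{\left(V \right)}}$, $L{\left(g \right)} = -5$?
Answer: $- \frac{1}{5} - i \sqrt{2581} \approx -0.2 - 50.804 i$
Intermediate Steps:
$V = 20$ ($V = - 2 \left(-4 - 6\right) = \left(-2\right) \left(-10\right) = 20$)
$Z = - \frac{1}{5}$ ($Z = \frac{1}{-5} = - \frac{1}{5} \approx -0.2$)
$S{\left(y \right)} = - \frac{1}{5}$
$S{\left(24 \right)} - \sqrt{-1148 - 1433} = - \frac{1}{5} - \sqrt{-1148 - 1433} = - \frac{1}{5} - \sqrt{-2581} = - \frac{1}{5} - i \sqrt{2581}$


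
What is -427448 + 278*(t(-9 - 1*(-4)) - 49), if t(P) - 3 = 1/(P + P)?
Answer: -2201319/5 ≈ -4.4026e+5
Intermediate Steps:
t(P) = 3 + 1/(2*P) (t(P) = 3 + 1/(P + P) = 3 + 1/(2*P))
-427448 + 278*(t(-9 - 1*(-4)) - 49) = -427448 + 278*((3 + 1/(2*(-9 - 1*(-4)))) - 49) = -427448 + 278*((3 + 1/(2*(-9 + 4))) - 49) = -427448 + 278*((3 + (1/2)/(-5)) - 49) = -427448 + 278*((3 + (1/2)*(-1/5)) - 49) = -427448 + 278*((3 - 1/10) - 49) = -427448 + 278*(29/10 - 49) = -427448 + 278*(-461/10) = -427448 - 64079/5 = -2201319/5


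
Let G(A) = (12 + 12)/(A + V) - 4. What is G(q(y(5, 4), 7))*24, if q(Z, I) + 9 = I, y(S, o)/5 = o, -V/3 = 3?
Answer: -1632/11 ≈ -148.36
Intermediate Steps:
V = -9 (V = -3*3 = -9)
y(S, o) = 5*o
q(Z, I) = -9 + I
G(A) = -4 + 24/(-9 + A) (G(A) = (12 + 12)/(A - 9) - 4 = 24/(-9 + A) - 4 = -4 + 24/(-9 + A))
G(q(y(5, 4), 7))*24 = (4*(15 - (-9 + 7))/(-9 + (-9 + 7)))*24 = (4*(15 - 1*(-2))/(-9 - 2))*24 = (4*(15 + 2)/(-11))*24 = (4*(-1/11)*17)*24 = -68/11*24 = -1632/11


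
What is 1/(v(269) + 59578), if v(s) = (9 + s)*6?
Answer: 1/61246 ≈ 1.6328e-5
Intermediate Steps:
v(s) = 54 + 6*s
1/(v(269) + 59578) = 1/((54 + 6*269) + 59578) = 1/((54 + 1614) + 59578) = 1/(1668 + 59578) = 1/61246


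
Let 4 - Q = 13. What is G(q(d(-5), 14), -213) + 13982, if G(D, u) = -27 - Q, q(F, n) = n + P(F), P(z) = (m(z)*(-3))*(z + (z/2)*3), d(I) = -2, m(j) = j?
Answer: 13964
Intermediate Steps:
Q = -9 (Q = 4 - 1*13 = 4 - 13 = -9)
P(z) = -15*z²/2 (P(z) = (z*(-3))*(z + (z/2)*3) = (-3*z)*(z + (z*(½))*3) = (-3*z)*(z + (z/2)*3) = (-3*z)*(z + 3*z/2) = (-3*z)*(5*z/2) = -15*z²/2)
q(F, n) = n - 15*F²/2
G(D, u) = -18 (G(D, u) = -27 - 1*(-9) = -27 + 9 = -18)
G(q(d(-5), 14), -213) + 13982 = -18 + 13982 = 13964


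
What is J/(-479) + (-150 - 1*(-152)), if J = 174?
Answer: 784/479 ≈ 1.6367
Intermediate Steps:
J/(-479) + (-150 - 1*(-152)) = 174/(-479) + (-150 - 1*(-152)) = 174*(-1/479) + (-150 + 152) = -174/479 + 2 = 784/479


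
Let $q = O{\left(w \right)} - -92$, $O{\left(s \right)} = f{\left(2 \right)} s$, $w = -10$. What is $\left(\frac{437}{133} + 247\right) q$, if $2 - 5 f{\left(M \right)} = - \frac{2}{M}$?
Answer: $\frac{150672}{7} \approx 21525.0$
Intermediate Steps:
$f{\left(M \right)} = \frac{2}{5} + \frac{2}{5 M}$ ($f{\left(M \right)} = \frac{2}{5} - \frac{\left(-2\right) \frac{1}{M}}{5} = \frac{2}{5} + \frac{2}{5 M}$)
$O{\left(s \right)} = \frac{3 s}{5}$ ($O{\left(s \right)} = \frac{2 \left(1 + 2\right)}{5 \cdot 2} s = \frac{2}{5} \cdot \frac{1}{2} \cdot 3 s = \frac{3 s}{5}$)
$q = 86$ ($q = \frac{3}{5} \left(-10\right) - -92 = -6 + 92 = 86$)
$\left(\frac{437}{133} + 247\right) q = \left(\frac{437}{133} + 247\right) 86 = \left(437 \cdot \frac{1}{133} + 247\right) 86 = \left(\frac{23}{7} + 247\right) 86 = \frac{1752}{7} \cdot 86 = \frac{150672}{7}$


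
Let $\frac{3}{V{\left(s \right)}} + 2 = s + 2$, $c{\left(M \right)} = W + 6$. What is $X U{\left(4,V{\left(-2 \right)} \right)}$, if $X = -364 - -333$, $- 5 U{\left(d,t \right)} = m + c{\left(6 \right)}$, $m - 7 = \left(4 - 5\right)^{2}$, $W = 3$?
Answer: $\frac{527}{5} \approx 105.4$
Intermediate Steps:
$c{\left(M \right)} = 9$ ($c{\left(M \right)} = 3 + 6 = 9$)
$V{\left(s \right)} = \frac{3}{s}$ ($V{\left(s \right)} = \frac{3}{-2 + \left(s + 2\right)} = \frac{3}{-2 + \left(2 + s\right)} = \frac{3}{s}$)
$m = 8$ ($m = 7 + \left(4 - 5\right)^{2} = 7 + \left(-1\right)^{2} = 7 + 1 = 8$)
$U{\left(d,t \right)} = - \frac{17}{5}$ ($U{\left(d,t \right)} = - \frac{8 + 9}{5} = \left(- \frac{1}{5}\right) 17 = - \frac{17}{5}$)
$X = -31$ ($X = -364 + 333 = -31$)
$X U{\left(4,V{\left(-2 \right)} \right)} = \left(-31\right) \left(- \frac{17}{5}\right) = \frac{527}{5}$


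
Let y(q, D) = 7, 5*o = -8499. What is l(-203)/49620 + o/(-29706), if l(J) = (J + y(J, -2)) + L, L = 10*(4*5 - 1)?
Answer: 233794/4094477 ≈ 0.057100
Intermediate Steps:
o = -8499/5 (o = (⅕)*(-8499) = -8499/5 ≈ -1699.8)
L = 190 (L = 10*(20 - 1) = 10*19 = 190)
l(J) = 197 + J (l(J) = (J + 7) + 190 = (7 + J) + 190 = 197 + J)
l(-203)/49620 + o/(-29706) = (197 - 203)/49620 - 8499/5/(-29706) = -6*1/49620 - 8499/5*(-1/29706) = -1/8270 + 2833/49510 = 233794/4094477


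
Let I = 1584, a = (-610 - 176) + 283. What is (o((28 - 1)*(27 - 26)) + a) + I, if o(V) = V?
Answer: 1108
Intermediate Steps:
a = -503 (a = -786 + 283 = -503)
(o((28 - 1)*(27 - 26)) + a) + I = ((28 - 1)*(27 - 26) - 503) + 1584 = (27*1 - 503) + 1584 = (27 - 503) + 1584 = -476 + 1584 = 1108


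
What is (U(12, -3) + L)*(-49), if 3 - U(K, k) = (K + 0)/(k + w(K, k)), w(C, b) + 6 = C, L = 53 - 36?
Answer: -784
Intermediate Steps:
L = 17
w(C, b) = -6 + C
U(K, k) = 3 - K/(-6 + K + k) (U(K, k) = 3 - (K + 0)/(k + (-6 + K)) = 3 - K/(-6 + K + k))
(U(12, -3) + L)*(-49) = ((-18 + 2*12 + 3*(-3))/(-6 + 12 - 3) + 17)*(-49) = ((-18 + 24 - 9)/3 + 17)*(-49) = ((⅓)*(-3) + 17)*(-49) = (-1 + 17)*(-49) = 16*(-49) = -784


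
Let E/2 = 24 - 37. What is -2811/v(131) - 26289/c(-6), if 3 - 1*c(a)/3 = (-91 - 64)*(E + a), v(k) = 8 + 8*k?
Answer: -1560133/1744864 ≈ -0.89413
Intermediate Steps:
E = -26 (E = 2*(24 - 37) = 2*(-13) = -26)
c(a) = -12081 + 465*a (c(a) = 9 - 3*(-91 - 64)*(-26 + a) = 9 - (-465)*(-26 + a) = 9 - 3*(4030 - 155*a) = 9 + (-12090 + 465*a) = -12081 + 465*a)
-2811/v(131) - 26289/c(-6) = -2811/(8 + 8*131) - 26289/(-12081 + 465*(-6)) = -2811/(8 + 1048) - 26289/(-12081 - 2790) = -2811/1056 - 26289/(-14871) = -2811*1/1056 - 26289*(-1/14871) = -937/352 + 8763/4957 = -1560133/1744864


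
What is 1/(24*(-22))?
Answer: -1/528 ≈ -0.0018939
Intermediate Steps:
1/(24*(-22)) = 1/(-528) = -1/528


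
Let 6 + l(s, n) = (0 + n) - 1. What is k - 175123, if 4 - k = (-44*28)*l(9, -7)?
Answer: -192367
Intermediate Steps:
l(s, n) = -7 + n (l(s, n) = -6 + ((0 + n) - 1) = -6 + (n - 1) = -6 + (-1 + n) = -7 + n)
k = -17244 (k = 4 - (-44*28)*(-7 - 7) = 4 - (-1232)*(-14) = 4 - 1*17248 = 4 - 17248 = -17244)
k - 175123 = -17244 - 175123 = -192367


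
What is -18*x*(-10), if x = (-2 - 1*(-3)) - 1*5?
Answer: -720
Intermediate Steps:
x = -4 (x = (-2 + 3) - 5 = 1 - 5 = -4)
-18*x*(-10) = -18*(-4)*(-10) = 72*(-10) = -720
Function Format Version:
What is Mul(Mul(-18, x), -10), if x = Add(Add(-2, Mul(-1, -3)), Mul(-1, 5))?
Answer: -720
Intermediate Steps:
x = -4 (x = Add(Add(-2, 3), -5) = Add(1, -5) = -4)
Mul(Mul(-18, x), -10) = Mul(Mul(-18, -4), -10) = Mul(72, -10) = -720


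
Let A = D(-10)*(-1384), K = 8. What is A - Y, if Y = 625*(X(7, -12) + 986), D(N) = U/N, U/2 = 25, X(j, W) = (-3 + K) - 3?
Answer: -610580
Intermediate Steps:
X(j, W) = 2 (X(j, W) = (-3 + 8) - 3 = 5 - 3 = 2)
U = 50 (U = 2*25 = 50)
D(N) = 50/N
A = 6920 (A = (50/(-10))*(-1384) = (50*(-⅒))*(-1384) = -5*(-1384) = 6920)
Y = 617500 (Y = 625*(2 + 986) = 625*988 = 617500)
A - Y = 6920 - 1*617500 = 6920 - 617500 = -610580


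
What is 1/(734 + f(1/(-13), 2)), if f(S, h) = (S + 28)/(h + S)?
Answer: 25/18713 ≈ 0.0013360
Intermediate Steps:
f(S, h) = (28 + S)/(S + h)
1/(734 + f(1/(-13), 2)) = 1/(734 + (28 + 1/(-13))/(1/(-13) + 2)) = 1/(734 + (28 - 1/13)/(-1/13 + 2)) = 1/(734 + (363/13)/(25/13)) = 1/(734 + (13/25)*(363/13)) = 1/(734 + 363/25) = 1/(18713/25) = 25/18713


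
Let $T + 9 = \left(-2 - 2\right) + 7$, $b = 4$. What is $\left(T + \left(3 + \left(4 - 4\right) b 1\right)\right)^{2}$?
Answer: $9$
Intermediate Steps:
$T = -6$ ($T = -9 + \left(\left(-2 - 2\right) + 7\right) = -9 + \left(-4 + 7\right) = -9 + 3 = -6$)
$\left(T + \left(3 + \left(4 - 4\right) b 1\right)\right)^{2} = \left(-6 + \left(3 + \left(4 - 4\right) 4 \cdot 1\right)\right)^{2} = \left(-6 + \left(3 + 0 \cdot 4 \cdot 1\right)\right)^{2} = \left(-6 + \left(3 + 0 \cdot 1\right)\right)^{2} = \left(-6 + \left(3 + 0\right)\right)^{2} = \left(-6 + 3\right)^{2} = \left(-3\right)^{2} = 9$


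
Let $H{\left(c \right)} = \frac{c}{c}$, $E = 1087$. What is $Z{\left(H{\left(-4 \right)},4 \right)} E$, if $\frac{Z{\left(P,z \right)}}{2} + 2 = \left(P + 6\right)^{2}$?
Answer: $102178$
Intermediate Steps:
$H{\left(c \right)} = 1$
$Z{\left(P,z \right)} = -4 + 2 \left(6 + P\right)^{2}$ ($Z{\left(P,z \right)} = -4 + 2 \left(P + 6\right)^{2} = -4 + 2 \left(6 + P\right)^{2}$)
$Z{\left(H{\left(-4 \right)},4 \right)} E = \left(-4 + 2 \left(6 + 1\right)^{2}\right) 1087 = \left(-4 + 2 \cdot 7^{2}\right) 1087 = \left(-4 + 2 \cdot 49\right) 1087 = \left(-4 + 98\right) 1087 = 94 \cdot 1087 = 102178$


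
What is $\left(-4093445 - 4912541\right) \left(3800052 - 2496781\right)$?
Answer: $-11737240380206$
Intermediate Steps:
$\left(-4093445 - 4912541\right) \left(3800052 - 2496781\right) = \left(-9005986\right) 1303271 = -11737240380206$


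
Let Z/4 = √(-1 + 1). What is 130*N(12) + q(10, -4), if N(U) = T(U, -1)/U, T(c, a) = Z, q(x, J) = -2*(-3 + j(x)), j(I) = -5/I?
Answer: 7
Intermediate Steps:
Z = 0 (Z = 4*√(-1 + 1) = 4*√0 = 4*0 = 0)
q(x, J) = 6 + 10/x (q(x, J) = -2*(-3 - 5/x) = 6 + 10/x)
T(c, a) = 0
N(U) = 0 (N(U) = 0/U = 0)
130*N(12) + q(10, -4) = 130*0 + (6 + 10/10) = 0 + (6 + 10*(⅒)) = 0 + (6 + 1) = 0 + 7 = 7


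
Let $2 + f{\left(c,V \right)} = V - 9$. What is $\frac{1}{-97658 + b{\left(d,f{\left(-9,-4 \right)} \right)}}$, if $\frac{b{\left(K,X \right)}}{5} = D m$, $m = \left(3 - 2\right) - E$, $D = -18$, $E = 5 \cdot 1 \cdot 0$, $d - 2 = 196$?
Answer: $- \frac{1}{97748} \approx -1.023 \cdot 10^{-5}$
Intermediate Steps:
$d = 198$ ($d = 2 + 196 = 198$)
$f{\left(c,V \right)} = -11 + V$ ($f{\left(c,V \right)} = -2 + \left(V - 9\right) = -2 + \left(-9 + V\right) = -11 + V$)
$E = 0$ ($E = 5 \cdot 0 = 0$)
$m = 1$ ($m = \left(3 - 2\right) - 0 = \left(3 - 2\right) + 0 = 1 + 0 = 1$)
$b{\left(K,X \right)} = -90$ ($b{\left(K,X \right)} = 5 \left(\left(-18\right) 1\right) = 5 \left(-18\right) = -90$)
$\frac{1}{-97658 + b{\left(d,f{\left(-9,-4 \right)} \right)}} = \frac{1}{-97658 - 90} = \frac{1}{-97748} = - \frac{1}{97748}$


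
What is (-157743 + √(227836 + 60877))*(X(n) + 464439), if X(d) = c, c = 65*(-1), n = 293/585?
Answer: -73251747882 + 464374*√288713 ≈ -7.3002e+10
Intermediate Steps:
n = 293/585 (n = 293*(1/585) = 293/585 ≈ 0.50085)
c = -65
X(d) = -65
(-157743 + √(227836 + 60877))*(X(n) + 464439) = (-157743 + √(227836 + 60877))*(-65 + 464439) = (-157743 + √288713)*464374 = -73251747882 + 464374*√288713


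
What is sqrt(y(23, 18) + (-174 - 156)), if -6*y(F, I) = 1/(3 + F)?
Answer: I*sqrt(2007759)/78 ≈ 18.166*I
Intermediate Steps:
y(F, I) = -1/(6*(3 + F))
sqrt(y(23, 18) + (-174 - 156)) = sqrt(-1/(18 + 6*23) + (-174 - 156)) = sqrt(-1/(18 + 138) - 330) = sqrt(-1/156 - 330) = sqrt(-51481/156) = I*sqrt(2007759)/78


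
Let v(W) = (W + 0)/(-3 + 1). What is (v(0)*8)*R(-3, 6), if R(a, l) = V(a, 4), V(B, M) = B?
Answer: 0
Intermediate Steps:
R(a, l) = a
v(W) = -W/2 (v(W) = W/(-2) = W*(-½) = -W/2)
(v(0)*8)*R(-3, 6) = (-½*0*8)*(-3) = (0*8)*(-3) = 0*(-3) = 0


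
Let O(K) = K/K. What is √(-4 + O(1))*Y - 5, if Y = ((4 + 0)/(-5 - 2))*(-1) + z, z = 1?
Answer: -5 + 11*I*√3/7 ≈ -5.0 + 2.7218*I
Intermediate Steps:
O(K) = 1
Y = 11/7 (Y = ((4 + 0)/(-5 - 2))*(-1) + 1 = (4/(-7))*(-1) + 1 = (4*(-⅐))*(-1) + 1 = -4/7*(-1) + 1 = 4/7 + 1 = 11/7 ≈ 1.5714)
√(-4 + O(1))*Y - 5 = √(-4 + 1)*(11/7) - 5 = √(-3)*(11/7) - 5 = (I*√3)*(11/7) - 5 = 11*I*√3/7 - 5 = -5 + 11*I*√3/7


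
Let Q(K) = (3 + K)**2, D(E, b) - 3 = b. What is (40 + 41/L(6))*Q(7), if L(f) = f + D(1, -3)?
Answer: 14050/3 ≈ 4683.3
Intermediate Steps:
D(E, b) = 3 + b
L(f) = f (L(f) = f + (3 - 3) = f + 0 = f)
(40 + 41/L(6))*Q(7) = (40 + 41/6)*(3 + 7)**2 = (40 + 41*(1/6))*10**2 = (40 + 41/6)*100 = (281/6)*100 = 14050/3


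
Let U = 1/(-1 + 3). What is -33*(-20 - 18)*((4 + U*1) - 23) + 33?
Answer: -23166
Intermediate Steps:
U = 1/2 ≈ 0.50000
-33*(-20 - 18)*((4 + U*1) - 23) + 33 = -33*(-20 - 18)*((4 + (1/2)*1) - 23) + 33 = -(-1254)*((4 + 1/2) - 23) + 33 = -(-1254)*(9/2 - 23) + 33 = -(-1254)*(-37)/2 + 33 = -33*703 + 33 = -23199 + 33 = -23166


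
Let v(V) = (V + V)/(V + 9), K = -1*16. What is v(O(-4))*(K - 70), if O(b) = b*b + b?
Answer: -688/7 ≈ -98.286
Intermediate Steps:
O(b) = b + b**2 (O(b) = b**2 + b = b + b**2)
K = -16
v(V) = 2*V/(9 + V) (v(V) = (2*V)/(9 + V) = 2*V/(9 + V))
v(O(-4))*(K - 70) = (2*(-4*(1 - 4))/(9 - 4*(1 - 4)))*(-16 - 70) = (2*(-4*(-3))/(9 - 4*(-3)))*(-86) = (2*12/(9 + 12))*(-86) = (2*12/21)*(-86) = (2*12*(1/21))*(-86) = (8/7)*(-86) = -688/7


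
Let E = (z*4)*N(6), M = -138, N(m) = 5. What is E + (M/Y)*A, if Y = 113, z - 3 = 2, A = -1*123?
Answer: 28274/113 ≈ 250.21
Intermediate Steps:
A = -123
z = 5 (z = 3 + 2 = 5)
E = 100 (E = (5*4)*5 = 20*5 = 100)
E + (M/Y)*A = 100 - 138/113*(-123) = 100 + 16974/113 = 28274/113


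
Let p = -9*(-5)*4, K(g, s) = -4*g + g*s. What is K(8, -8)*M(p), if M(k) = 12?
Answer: -1152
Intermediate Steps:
p = 180 (p = -3*(-15)*4 = 45*4 = 180)
K(8, -8)*M(p) = (8*(-4 - 8))*12 = (8*(-12))*12 = -96*12 = -1152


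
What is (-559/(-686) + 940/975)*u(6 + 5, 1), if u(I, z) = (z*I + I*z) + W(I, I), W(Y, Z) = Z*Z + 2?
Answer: 6901217/26754 ≈ 257.95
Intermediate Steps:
W(Y, Z) = 2 + Z² (W(Y, Z) = Z² + 2 = 2 + Z²)
u(I, z) = 2 + I² + 2*I*z (u(I, z) = (z*I + I*z) + (2 + I²) = (I*z + I*z) + (2 + I²) = 2*I*z + (2 + I²) = 2 + I² + 2*I*z)
(-559/(-686) + 940/975)*u(6 + 5, 1) = (-559/(-686) + 940/975)*(2 + (6 + 5)² + 2*(6 + 5)*1) = (-559*(-1/686) + 940*(1/975))*(2 + 11² + 2*11*1) = (559/686 + 188/195)*(2 + 121 + 22) = (237973/133770)*145 = 6901217/26754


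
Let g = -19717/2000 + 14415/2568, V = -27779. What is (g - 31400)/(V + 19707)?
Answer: 6720508469/1727408000 ≈ 3.8905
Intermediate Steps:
g = -908469/214000 (g = -19717*1/2000 + 14415*(1/2568) = -19717/2000 + 4805/856 = -908469/214000 ≈ -4.2452)
(g - 31400)/(V + 19707) = (-908469/214000 - 31400)/(-27779 + 19707) = -6720508469/214000/(-8072) = -6720508469/214000*(-1/8072) = 6720508469/1727408000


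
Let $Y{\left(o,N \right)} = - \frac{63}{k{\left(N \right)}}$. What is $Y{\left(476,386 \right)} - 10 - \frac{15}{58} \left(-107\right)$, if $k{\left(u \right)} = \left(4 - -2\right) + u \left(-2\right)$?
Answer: $- \frac{6145323}{22214} \approx -276.64$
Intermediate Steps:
$k{\left(u \right)} = 6 - 2 u$ ($k{\left(u \right)} = \left(4 + 2\right) - 2 u = 6 - 2 u$)
$Y{\left(o,N \right)} = - \frac{63}{6 - 2 N}$
$Y{\left(476,386 \right)} - 10 - \frac{15}{58} \left(-107\right) = \frac{63}{2 \left(-3 + 386\right)} - 10 - \frac{15}{58} \left(-107\right) = \frac{63}{2 \cdot 383} - 10 \left(-15\right) \frac{1}{58} \left(-107\right) = \frac{63}{2} \cdot \frac{1}{383} - 10 \left(\left(- \frac{15}{58}\right) \left(-107\right)\right) = \frac{63}{766} - 10 \cdot \frac{1605}{58} = \frac{63}{766} - \frac{8025}{29} = - \frac{6145323}{22214}$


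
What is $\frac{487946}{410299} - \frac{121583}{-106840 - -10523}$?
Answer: $\frac{96882878199}{39518768783} \approx 2.4516$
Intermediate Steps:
$\frac{487946}{410299} - \frac{121583}{-106840 - -10523} = 487946 \cdot \frac{1}{410299} - \frac{121583}{-106840 + 10523} = \frac{487946}{410299} - \frac{121583}{-96317} = \frac{487946}{410299} - - \frac{121583}{96317} = \frac{487946}{410299} + \frac{121583}{96317} = \frac{96882878199}{39518768783}$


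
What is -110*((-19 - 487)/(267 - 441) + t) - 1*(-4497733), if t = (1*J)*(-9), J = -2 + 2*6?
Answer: 392136241/87 ≈ 4.5073e+6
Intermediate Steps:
J = 10 (J = -2 + 12 = 10)
t = -90 (t = (1*10)*(-9) = 10*(-9) = -90)
-110*((-19 - 487)/(267 - 441) + t) - 1*(-4497733) = -110*((-19 - 487)/(267 - 441) - 90) - 1*(-4497733) = -110*(-506/(-174) - 90) + 4497733 = -110*(-506*(-1/174) - 90) + 4497733 = -110*(253/87 - 90) + 4497733 = -110*(-7577/87) + 4497733 = 833470/87 + 4497733 = 392136241/87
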